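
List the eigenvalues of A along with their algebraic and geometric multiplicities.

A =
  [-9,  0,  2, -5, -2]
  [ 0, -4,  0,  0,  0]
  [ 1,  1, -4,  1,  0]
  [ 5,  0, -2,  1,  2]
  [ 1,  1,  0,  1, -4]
λ = -4: alg = 5, geom = 3

Step 1 — factor the characteristic polynomial to read off the algebraic multiplicities:
  χ_A(x) = (x + 4)^5

Step 2 — compute geometric multiplicities via the rank-nullity identity g(λ) = n − rank(A − λI):
  rank(A − (-4)·I) = 2, so dim ker(A − (-4)·I) = n − 2 = 3

Summary:
  λ = -4: algebraic multiplicity = 5, geometric multiplicity = 3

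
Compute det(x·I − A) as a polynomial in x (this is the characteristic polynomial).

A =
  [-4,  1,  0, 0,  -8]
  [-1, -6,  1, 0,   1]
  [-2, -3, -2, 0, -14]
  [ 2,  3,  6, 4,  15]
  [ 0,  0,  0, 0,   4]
x^5 + 4*x^4 - 32*x^3 - 128*x^2 + 256*x + 1024

Expanding det(x·I − A) (e.g. by cofactor expansion or by noting that A is similar to its Jordan form J, which has the same characteristic polynomial as A) gives
  χ_A(x) = x^5 + 4*x^4 - 32*x^3 - 128*x^2 + 256*x + 1024
which factors as (x - 4)^2*(x + 4)^3. The eigenvalues (with algebraic multiplicities) are λ = -4 with multiplicity 3, λ = 4 with multiplicity 2.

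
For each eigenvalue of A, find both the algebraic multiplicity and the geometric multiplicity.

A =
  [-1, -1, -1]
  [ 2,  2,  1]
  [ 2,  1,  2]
λ = 1: alg = 3, geom = 2

Step 1 — factor the characteristic polynomial to read off the algebraic multiplicities:
  χ_A(x) = (x - 1)^3

Step 2 — compute geometric multiplicities via the rank-nullity identity g(λ) = n − rank(A − λI):
  rank(A − (1)·I) = 1, so dim ker(A − (1)·I) = n − 1 = 2

Summary:
  λ = 1: algebraic multiplicity = 3, geometric multiplicity = 2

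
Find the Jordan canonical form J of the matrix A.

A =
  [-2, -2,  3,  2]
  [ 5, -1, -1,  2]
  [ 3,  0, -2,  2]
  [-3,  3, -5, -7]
J_3(-3) ⊕ J_1(-3)

The characteristic polynomial is
  det(x·I − A) = x^4 + 12*x^3 + 54*x^2 + 108*x + 81 = (x + 3)^4

Eigenvalues and multiplicities (the geometric multiplicity of λ is n − rank(A − λI), which equals the number of Jordan blocks for λ):
  λ = -3: algebraic multiplicity = 4, geometric multiplicity = 2

Determining the block sizes for each eigenvalue:
  λ = -3: with am = 4 and gm = 2, the partition is not yet determined (e.g. several partitions of 4 into 2 parts exist). Let N = A − (-3)·I. Computing rank(N^1) = 2, rank(N^2) = 1, rank(N^3) = 0; the number of blocks of size ≥ j is rank(N^{j−1}) − rank(N^j), giving [2, 1, 1]. So we have 1 block(s) of size 3, 1 block(s) of size 1 → block sizes [3, 1]

Assembling the blocks gives a Jordan form
J =
  [-3,  1,  0,  0]
  [ 0, -3,  1,  0]
  [ 0,  0, -3,  0]
  [ 0,  0,  0, -3]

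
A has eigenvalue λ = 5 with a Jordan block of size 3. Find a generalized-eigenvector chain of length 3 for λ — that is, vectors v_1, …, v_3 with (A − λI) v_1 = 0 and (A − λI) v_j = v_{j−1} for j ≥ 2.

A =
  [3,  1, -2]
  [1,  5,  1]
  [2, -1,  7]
A Jordan chain for λ = 5 of length 3:
v_1 = (1, 0, -1)ᵀ
v_2 = (-2, 1, 2)ᵀ
v_3 = (1, 0, 0)ᵀ

Let N = A − (5)·I. We want v_3 with N^3 v_3 = 0 but N^2 v_3 ≠ 0; then v_{j-1} := N · v_j for j = 3, …, 2.

Pick v_3 = (1, 0, 0)ᵀ.
Then v_2 = N · v_3 = (-2, 1, 2)ᵀ.
Then v_1 = N · v_2 = (1, 0, -1)ᵀ.

Sanity check: (A − (5)·I) v_1 = (0, 0, 0)ᵀ = 0. ✓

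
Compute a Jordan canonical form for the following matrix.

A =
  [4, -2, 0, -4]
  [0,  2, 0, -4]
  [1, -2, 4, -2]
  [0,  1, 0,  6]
J_2(4) ⊕ J_2(4)

The characteristic polynomial is
  det(x·I − A) = x^4 - 16*x^3 + 96*x^2 - 256*x + 256 = (x - 4)^4

Eigenvalues and multiplicities (the geometric multiplicity of λ is n − rank(A − λI), which equals the number of Jordan blocks for λ):
  λ = 4: algebraic multiplicity = 4, geometric multiplicity = 2

Determining the block sizes for each eigenvalue:
  λ = 4: with am = 4 and gm = 2, the partition is not yet determined (e.g. several partitions of 4 into 2 parts exist). Let N = A − (4)·I. Computing rank(N^1) = 2, rank(N^2) = 0; the number of blocks of size ≥ j is rank(N^{j−1}) − rank(N^j), giving [2, 2]. So we have 2 block(s) of size 2 → block sizes [2, 2]

Assembling the blocks gives a Jordan form
J =
  [4, 1, 0, 0]
  [0, 4, 0, 0]
  [0, 0, 4, 1]
  [0, 0, 0, 4]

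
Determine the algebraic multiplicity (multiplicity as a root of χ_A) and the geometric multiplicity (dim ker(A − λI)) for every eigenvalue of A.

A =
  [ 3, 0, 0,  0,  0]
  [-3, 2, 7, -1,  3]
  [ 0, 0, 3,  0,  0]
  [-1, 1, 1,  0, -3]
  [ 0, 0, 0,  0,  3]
λ = 1: alg = 2, geom = 1; λ = 3: alg = 3, geom = 3

Step 1 — factor the characteristic polynomial to read off the algebraic multiplicities:
  χ_A(x) = (x - 3)^3*(x - 1)^2

Step 2 — compute geometric multiplicities via the rank-nullity identity g(λ) = n − rank(A − λI):
  rank(A − (1)·I) = 4, so dim ker(A − (1)·I) = n − 4 = 1
  rank(A − (3)·I) = 2, so dim ker(A − (3)·I) = n − 2 = 3

Summary:
  λ = 1: algebraic multiplicity = 2, geometric multiplicity = 1
  λ = 3: algebraic multiplicity = 3, geometric multiplicity = 3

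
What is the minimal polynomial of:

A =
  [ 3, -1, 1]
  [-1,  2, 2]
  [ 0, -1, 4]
x^3 - 9*x^2 + 27*x - 27

The characteristic polynomial is χ_A(x) = (x - 3)^3, so the eigenvalues are known. The minimal polynomial is
  m_A(x) = Π_λ (x − λ)^{k_λ}
where k_λ is the size of the *largest* Jordan block for λ (equivalently, the smallest k with (A − λI)^k v = 0 for every generalised eigenvector v of λ).

  λ = 3: largest Jordan block has size 3, contributing (x − 3)^3

So m_A(x) = (x - 3)^3 = x^3 - 9*x^2 + 27*x - 27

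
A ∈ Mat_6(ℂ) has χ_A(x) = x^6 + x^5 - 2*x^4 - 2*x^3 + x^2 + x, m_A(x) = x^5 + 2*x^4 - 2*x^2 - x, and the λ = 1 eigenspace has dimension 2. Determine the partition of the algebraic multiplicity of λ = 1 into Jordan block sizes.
Block sizes for λ = 1: [1, 1]

Step 1 — from the characteristic polynomial, algebraic multiplicity of λ = 1 is 2. From dim ker(A − (1)·I) = 2, there are exactly 2 Jordan blocks for λ = 1.
Step 2 — from the minimal polynomial, the factor (x − 1) tells us the largest block for λ = 1 has size 1.
Step 3 — with total size 2, 2 blocks, and largest block 1, the block sizes (in nonincreasing order) are [1, 1].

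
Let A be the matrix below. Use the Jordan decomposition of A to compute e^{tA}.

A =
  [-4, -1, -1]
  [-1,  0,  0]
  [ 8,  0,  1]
e^{tA} =
  [t^2*exp(-t) - 3*t*exp(-t) + exp(-t), t^2*exp(-t) - t*exp(-t), t^2*exp(-t)/2 - t*exp(-t)]
  [t^2*exp(-t) - t*exp(-t), t^2*exp(-t) + t*exp(-t) + exp(-t), t^2*exp(-t)/2]
  [-4*t^2*exp(-t) + 8*t*exp(-t), -4*t^2*exp(-t), -2*t^2*exp(-t) + 2*t*exp(-t) + exp(-t)]

Strategy: write A = P · J · P⁻¹ where J is a Jordan canonical form, so e^{tA} = P · e^{tJ} · P⁻¹, and e^{tJ} can be computed block-by-block.

A has Jordan form
J =
  [-1,  1,  0]
  [ 0, -1,  1]
  [ 0,  0, -1]
(up to reordering of blocks).

Per-block formulas:
  For a 3×3 Jordan block J_3(-1): exp(t · J_3(-1)) = e^(-1t)·(I + t·N + (t^2/2)·N^2), where N is the 3×3 nilpotent shift.

After assembling e^{tJ} and conjugating by P, we get:

e^{tA} =
  [t^2*exp(-t) - 3*t*exp(-t) + exp(-t), t^2*exp(-t) - t*exp(-t), t^2*exp(-t)/2 - t*exp(-t)]
  [t^2*exp(-t) - t*exp(-t), t^2*exp(-t) + t*exp(-t) + exp(-t), t^2*exp(-t)/2]
  [-4*t^2*exp(-t) + 8*t*exp(-t), -4*t^2*exp(-t), -2*t^2*exp(-t) + 2*t*exp(-t) + exp(-t)]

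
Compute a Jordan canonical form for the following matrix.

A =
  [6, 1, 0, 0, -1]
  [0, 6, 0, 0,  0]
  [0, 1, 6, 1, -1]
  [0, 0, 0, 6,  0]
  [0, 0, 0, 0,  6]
J_2(6) ⊕ J_2(6) ⊕ J_1(6)

The characteristic polynomial is
  det(x·I − A) = x^5 - 30*x^4 + 360*x^3 - 2160*x^2 + 6480*x - 7776 = (x - 6)^5

Eigenvalues and multiplicities (the geometric multiplicity of λ is n − rank(A − λI), which equals the number of Jordan blocks for λ):
  λ = 6: algebraic multiplicity = 5, geometric multiplicity = 3

Determining the block sizes for each eigenvalue:
  λ = 6: with am = 5 and gm = 3, the partition is not yet determined (e.g. several partitions of 5 into 3 parts exist). Let N = A − (6)·I. Computing rank(N^1) = 2, rank(N^2) = 0; the number of blocks of size ≥ j is rank(N^{j−1}) − rank(N^j), giving [3, 2]. So we have 2 block(s) of size 2, 1 block(s) of size 1 → block sizes [2, 2, 1]

Assembling the blocks gives a Jordan form
J =
  [6, 1, 0, 0, 0]
  [0, 6, 0, 0, 0]
  [0, 0, 6, 1, 0]
  [0, 0, 0, 6, 0]
  [0, 0, 0, 0, 6]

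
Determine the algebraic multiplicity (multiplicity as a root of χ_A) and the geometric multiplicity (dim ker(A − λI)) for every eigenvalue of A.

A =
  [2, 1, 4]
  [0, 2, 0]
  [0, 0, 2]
λ = 2: alg = 3, geom = 2

Step 1 — factor the characteristic polynomial to read off the algebraic multiplicities:
  χ_A(x) = (x - 2)^3

Step 2 — compute geometric multiplicities via the rank-nullity identity g(λ) = n − rank(A − λI):
  rank(A − (2)·I) = 1, so dim ker(A − (2)·I) = n − 1 = 2

Summary:
  λ = 2: algebraic multiplicity = 3, geometric multiplicity = 2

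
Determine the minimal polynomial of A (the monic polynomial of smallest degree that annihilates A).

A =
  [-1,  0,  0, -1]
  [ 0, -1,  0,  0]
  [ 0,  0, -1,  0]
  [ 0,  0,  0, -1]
x^2 + 2*x + 1

The characteristic polynomial is χ_A(x) = (x + 1)^4, so the eigenvalues are known. The minimal polynomial is
  m_A(x) = Π_λ (x − λ)^{k_λ}
where k_λ is the size of the *largest* Jordan block for λ (equivalently, the smallest k with (A − λI)^k v = 0 for every generalised eigenvector v of λ).

  λ = -1: largest Jordan block has size 2, contributing (x + 1)^2

So m_A(x) = (x + 1)^2 = x^2 + 2*x + 1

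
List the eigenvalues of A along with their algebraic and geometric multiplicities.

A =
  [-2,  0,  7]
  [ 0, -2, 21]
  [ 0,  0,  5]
λ = -2: alg = 2, geom = 2; λ = 5: alg = 1, geom = 1

Step 1 — factor the characteristic polynomial to read off the algebraic multiplicities:
  χ_A(x) = (x - 5)*(x + 2)^2

Step 2 — compute geometric multiplicities via the rank-nullity identity g(λ) = n − rank(A − λI):
  rank(A − (-2)·I) = 1, so dim ker(A − (-2)·I) = n − 1 = 2
  rank(A − (5)·I) = 2, so dim ker(A − (5)·I) = n − 2 = 1

Summary:
  λ = -2: algebraic multiplicity = 2, geometric multiplicity = 2
  λ = 5: algebraic multiplicity = 1, geometric multiplicity = 1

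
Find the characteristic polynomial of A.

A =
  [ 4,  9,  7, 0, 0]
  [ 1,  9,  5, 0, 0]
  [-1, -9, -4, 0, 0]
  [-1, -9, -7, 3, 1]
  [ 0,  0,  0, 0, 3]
x^5 - 15*x^4 + 90*x^3 - 270*x^2 + 405*x - 243

Expanding det(x·I − A) (e.g. by cofactor expansion or by noting that A is similar to its Jordan form J, which has the same characteristic polynomial as A) gives
  χ_A(x) = x^5 - 15*x^4 + 90*x^3 - 270*x^2 + 405*x - 243
which factors as (x - 3)^5. The eigenvalues (with algebraic multiplicities) are λ = 3 with multiplicity 5.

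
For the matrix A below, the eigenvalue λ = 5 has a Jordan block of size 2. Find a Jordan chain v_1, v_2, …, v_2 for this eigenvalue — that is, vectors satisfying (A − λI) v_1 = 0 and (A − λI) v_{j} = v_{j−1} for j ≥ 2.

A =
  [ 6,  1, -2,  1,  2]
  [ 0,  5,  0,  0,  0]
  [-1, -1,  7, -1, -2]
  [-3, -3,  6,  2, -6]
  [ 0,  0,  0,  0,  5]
A Jordan chain for λ = 5 of length 2:
v_1 = (1, 0, -1, -3, 0)ᵀ
v_2 = (1, 0, 0, 0, 0)ᵀ

Let N = A − (5)·I. We want v_2 with N^2 v_2 = 0 but N^1 v_2 ≠ 0; then v_{j-1} := N · v_j for j = 2, …, 2.

Pick v_2 = (1, 0, 0, 0, 0)ᵀ.
Then v_1 = N · v_2 = (1, 0, -1, -3, 0)ᵀ.

Sanity check: (A − (5)·I) v_1 = (0, 0, 0, 0, 0)ᵀ = 0. ✓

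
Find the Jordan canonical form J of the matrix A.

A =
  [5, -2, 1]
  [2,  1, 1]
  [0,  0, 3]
J_2(3) ⊕ J_1(3)

The characteristic polynomial is
  det(x·I − A) = x^3 - 9*x^2 + 27*x - 27 = (x - 3)^3

Eigenvalues and multiplicities (the geometric multiplicity of λ is n − rank(A − λI), which equals the number of Jordan blocks for λ):
  λ = 3: algebraic multiplicity = 3, geometric multiplicity = 2

Determining the block sizes for each eigenvalue:
  λ = 3: 2 blocks summing to 3 forces exactly one block of size 2 and the rest size 1 → block sizes [2, 1]

Assembling the blocks gives a Jordan form
J =
  [3, 1, 0]
  [0, 3, 0]
  [0, 0, 3]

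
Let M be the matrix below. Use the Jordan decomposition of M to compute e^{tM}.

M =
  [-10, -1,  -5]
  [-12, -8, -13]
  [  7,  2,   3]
e^{tM} =
  [t^2*exp(-5*t) - 5*t*exp(-5*t) + exp(-5*t), -t^2*exp(-5*t) - t*exp(-5*t), -t^2*exp(-5*t) - 5*t*exp(-5*t)]
  [5*t^2*exp(-5*t)/2 - 12*t*exp(-5*t), -5*t^2*exp(-5*t)/2 - 3*t*exp(-5*t) + exp(-5*t), -5*t^2*exp(-5*t)/2 - 13*t*exp(-5*t)]
  [-3*t^2*exp(-5*t)/2 + 7*t*exp(-5*t), 3*t^2*exp(-5*t)/2 + 2*t*exp(-5*t), 3*t^2*exp(-5*t)/2 + 8*t*exp(-5*t) + exp(-5*t)]

Strategy: write M = P · J · P⁻¹ where J is a Jordan canonical form, so e^{tM} = P · e^{tJ} · P⁻¹, and e^{tJ} can be computed block-by-block.

M has Jordan form
J =
  [-5,  1,  0]
  [ 0, -5,  1]
  [ 0,  0, -5]
(up to reordering of blocks).

Per-block formulas:
  For a 3×3 Jordan block J_3(-5): exp(t · J_3(-5)) = e^(-5t)·(I + t·N + (t^2/2)·N^2), where N is the 3×3 nilpotent shift.

After assembling e^{tJ} and conjugating by P, we get:

e^{tM} =
  [t^2*exp(-5*t) - 5*t*exp(-5*t) + exp(-5*t), -t^2*exp(-5*t) - t*exp(-5*t), -t^2*exp(-5*t) - 5*t*exp(-5*t)]
  [5*t^2*exp(-5*t)/2 - 12*t*exp(-5*t), -5*t^2*exp(-5*t)/2 - 3*t*exp(-5*t) + exp(-5*t), -5*t^2*exp(-5*t)/2 - 13*t*exp(-5*t)]
  [-3*t^2*exp(-5*t)/2 + 7*t*exp(-5*t), 3*t^2*exp(-5*t)/2 + 2*t*exp(-5*t), 3*t^2*exp(-5*t)/2 + 8*t*exp(-5*t) + exp(-5*t)]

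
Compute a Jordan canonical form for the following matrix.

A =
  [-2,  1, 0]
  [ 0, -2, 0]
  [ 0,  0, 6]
J_2(-2) ⊕ J_1(6)

The characteristic polynomial is
  det(x·I − A) = x^3 - 2*x^2 - 20*x - 24 = (x - 6)*(x + 2)^2

Eigenvalues and multiplicities (the geometric multiplicity of λ is n − rank(A − λI), which equals the number of Jordan blocks for λ):
  λ = -2: algebraic multiplicity = 2, geometric multiplicity = 1
  λ = 6: algebraic multiplicity = 1, geometric multiplicity = 1

Determining the block sizes for each eigenvalue:
  λ = -2: one block (gm = 1), so the single block has size am = 2 → block sizes [2]
  λ = 6: one block (gm = 1), so the single block has size am = 1 → block sizes [1]

Assembling the blocks gives a Jordan form
J =
  [-2,  1, 0]
  [ 0, -2, 0]
  [ 0,  0, 6]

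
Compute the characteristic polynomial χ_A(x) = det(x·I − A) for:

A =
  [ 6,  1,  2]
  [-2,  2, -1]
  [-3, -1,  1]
x^3 - 9*x^2 + 27*x - 27

Expanding det(x·I − A) (e.g. by cofactor expansion or by noting that A is similar to its Jordan form J, which has the same characteristic polynomial as A) gives
  χ_A(x) = x^3 - 9*x^2 + 27*x - 27
which factors as (x - 3)^3. The eigenvalues (with algebraic multiplicities) are λ = 3 with multiplicity 3.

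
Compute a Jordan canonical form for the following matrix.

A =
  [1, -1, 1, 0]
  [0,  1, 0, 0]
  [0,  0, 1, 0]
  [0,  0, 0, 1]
J_2(1) ⊕ J_1(1) ⊕ J_1(1)

The characteristic polynomial is
  det(x·I − A) = x^4 - 4*x^3 + 6*x^2 - 4*x + 1 = (x - 1)^4

Eigenvalues and multiplicities (the geometric multiplicity of λ is n − rank(A − λI), which equals the number of Jordan blocks for λ):
  λ = 1: algebraic multiplicity = 4, geometric multiplicity = 3

Determining the block sizes for each eigenvalue:
  λ = 1: 3 blocks summing to 4 forces exactly one block of size 2 and the rest size 1 → block sizes [2, 1, 1]

Assembling the blocks gives a Jordan form
J =
  [1, 1, 0, 0]
  [0, 1, 0, 0]
  [0, 0, 1, 0]
  [0, 0, 0, 1]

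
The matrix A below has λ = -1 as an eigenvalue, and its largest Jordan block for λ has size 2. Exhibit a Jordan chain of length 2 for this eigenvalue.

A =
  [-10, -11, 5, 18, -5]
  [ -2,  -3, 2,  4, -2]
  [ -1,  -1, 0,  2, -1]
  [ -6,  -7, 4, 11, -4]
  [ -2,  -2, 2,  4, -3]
A Jordan chain for λ = -1 of length 2:
v_1 = (-9, -2, -1, -6, -2)ᵀ
v_2 = (1, 0, 0, 0, 0)ᵀ

Let N = A − (-1)·I. We want v_2 with N^2 v_2 = 0 but N^1 v_2 ≠ 0; then v_{j-1} := N · v_j for j = 2, …, 2.

Pick v_2 = (1, 0, 0, 0, 0)ᵀ.
Then v_1 = N · v_2 = (-9, -2, -1, -6, -2)ᵀ.

Sanity check: (A − (-1)·I) v_1 = (0, 0, 0, 0, 0)ᵀ = 0. ✓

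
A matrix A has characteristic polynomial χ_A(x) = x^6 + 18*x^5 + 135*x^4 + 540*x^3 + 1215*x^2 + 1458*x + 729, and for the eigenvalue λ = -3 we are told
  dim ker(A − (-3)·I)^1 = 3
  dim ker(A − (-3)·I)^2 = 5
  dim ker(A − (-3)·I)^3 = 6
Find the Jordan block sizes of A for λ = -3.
Block sizes for λ = -3: [3, 2, 1]

From the dimensions of kernels of powers, the number of Jordan blocks of size at least j is d_j − d_{j−1} where d_j = dim ker(N^j) (with d_0 = 0). Computing the differences gives [3, 2, 1].
The number of blocks of size exactly k is (#blocks of size ≥ k) − (#blocks of size ≥ k + 1), so the partition is: 1 block(s) of size 1, 1 block(s) of size 2, 1 block(s) of size 3.
In nonincreasing order the block sizes are [3, 2, 1].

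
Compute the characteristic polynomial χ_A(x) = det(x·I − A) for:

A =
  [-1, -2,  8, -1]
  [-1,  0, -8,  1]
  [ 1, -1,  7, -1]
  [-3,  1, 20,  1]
x^4 - 7*x^3 - 3*x^2 + 55*x + 50

Expanding det(x·I − A) (e.g. by cofactor expansion or by noting that A is similar to its Jordan form J, which has the same characteristic polynomial as A) gives
  χ_A(x) = x^4 - 7*x^3 - 3*x^2 + 55*x + 50
which factors as (x - 5)^2*(x + 1)*(x + 2). The eigenvalues (with algebraic multiplicities) are λ = -2 with multiplicity 1, λ = -1 with multiplicity 1, λ = 5 with multiplicity 2.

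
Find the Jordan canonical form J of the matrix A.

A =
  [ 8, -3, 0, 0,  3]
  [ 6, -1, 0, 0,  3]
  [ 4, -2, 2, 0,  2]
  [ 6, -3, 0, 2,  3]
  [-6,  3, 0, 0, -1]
J_2(2) ⊕ J_1(2) ⊕ J_1(2) ⊕ J_1(2)

The characteristic polynomial is
  det(x·I − A) = x^5 - 10*x^4 + 40*x^3 - 80*x^2 + 80*x - 32 = (x - 2)^5

Eigenvalues and multiplicities (the geometric multiplicity of λ is n − rank(A − λI), which equals the number of Jordan blocks for λ):
  λ = 2: algebraic multiplicity = 5, geometric multiplicity = 4

Determining the block sizes for each eigenvalue:
  λ = 2: 4 blocks summing to 5 forces exactly one block of size 2 and the rest size 1 → block sizes [2, 1, 1, 1]

Assembling the blocks gives a Jordan form
J =
  [2, 1, 0, 0, 0]
  [0, 2, 0, 0, 0]
  [0, 0, 2, 0, 0]
  [0, 0, 0, 2, 0]
  [0, 0, 0, 0, 2]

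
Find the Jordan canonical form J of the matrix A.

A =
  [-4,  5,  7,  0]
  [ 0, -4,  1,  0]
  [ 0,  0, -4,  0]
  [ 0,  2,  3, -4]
J_3(-4) ⊕ J_1(-4)

The characteristic polynomial is
  det(x·I − A) = x^4 + 16*x^3 + 96*x^2 + 256*x + 256 = (x + 4)^4

Eigenvalues and multiplicities (the geometric multiplicity of λ is n − rank(A − λI), which equals the number of Jordan blocks for λ):
  λ = -4: algebraic multiplicity = 4, geometric multiplicity = 2

Determining the block sizes for each eigenvalue:
  λ = -4: with am = 4 and gm = 2, the partition is not yet determined (e.g. several partitions of 4 into 2 parts exist). Let N = A − (-4)·I. Computing rank(N^1) = 2, rank(N^2) = 1, rank(N^3) = 0; the number of blocks of size ≥ j is rank(N^{j−1}) − rank(N^j), giving [2, 1, 1]. So we have 1 block(s) of size 3, 1 block(s) of size 1 → block sizes [3, 1]

Assembling the blocks gives a Jordan form
J =
  [-4,  1,  0,  0]
  [ 0, -4,  1,  0]
  [ 0,  0, -4,  0]
  [ 0,  0,  0, -4]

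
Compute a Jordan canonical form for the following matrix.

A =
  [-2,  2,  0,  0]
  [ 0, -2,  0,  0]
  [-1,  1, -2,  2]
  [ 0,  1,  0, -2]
J_2(-2) ⊕ J_2(-2)

The characteristic polynomial is
  det(x·I − A) = x^4 + 8*x^3 + 24*x^2 + 32*x + 16 = (x + 2)^4

Eigenvalues and multiplicities (the geometric multiplicity of λ is n − rank(A − λI), which equals the number of Jordan blocks for λ):
  λ = -2: algebraic multiplicity = 4, geometric multiplicity = 2

Determining the block sizes for each eigenvalue:
  λ = -2: with am = 4 and gm = 2, the partition is not yet determined (e.g. several partitions of 4 into 2 parts exist). Let N = A − (-2)·I. Computing rank(N^1) = 2, rank(N^2) = 0; the number of blocks of size ≥ j is rank(N^{j−1}) − rank(N^j), giving [2, 2]. So we have 2 block(s) of size 2 → block sizes [2, 2]

Assembling the blocks gives a Jordan form
J =
  [-2,  1,  0,  0]
  [ 0, -2,  0,  0]
  [ 0,  0, -2,  1]
  [ 0,  0,  0, -2]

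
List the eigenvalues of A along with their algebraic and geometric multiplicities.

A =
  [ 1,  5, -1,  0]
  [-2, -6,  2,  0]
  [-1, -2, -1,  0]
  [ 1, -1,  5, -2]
λ = -2: alg = 4, geom = 2

Step 1 — factor the characteristic polynomial to read off the algebraic multiplicities:
  χ_A(x) = (x + 2)^4

Step 2 — compute geometric multiplicities via the rank-nullity identity g(λ) = n − rank(A − λI):
  rank(A − (-2)·I) = 2, so dim ker(A − (-2)·I) = n − 2 = 2

Summary:
  λ = -2: algebraic multiplicity = 4, geometric multiplicity = 2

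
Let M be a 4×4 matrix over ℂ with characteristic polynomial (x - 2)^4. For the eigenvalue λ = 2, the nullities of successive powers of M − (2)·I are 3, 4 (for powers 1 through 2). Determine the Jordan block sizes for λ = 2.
Block sizes for λ = 2: [2, 1, 1]

From the dimensions of kernels of powers, the number of Jordan blocks of size at least j is d_j − d_{j−1} where d_j = dim ker(N^j) (with d_0 = 0). Computing the differences gives [3, 1].
The number of blocks of size exactly k is (#blocks of size ≥ k) − (#blocks of size ≥ k + 1), so the partition is: 2 block(s) of size 1, 1 block(s) of size 2.
In nonincreasing order the block sizes are [2, 1, 1].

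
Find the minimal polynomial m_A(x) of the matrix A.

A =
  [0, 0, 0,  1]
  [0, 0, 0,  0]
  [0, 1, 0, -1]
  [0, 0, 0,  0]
x^2

The characteristic polynomial is χ_A(x) = x^4, so the eigenvalues are known. The minimal polynomial is
  m_A(x) = Π_λ (x − λ)^{k_λ}
where k_λ is the size of the *largest* Jordan block for λ (equivalently, the smallest k with (A − λI)^k v = 0 for every generalised eigenvector v of λ).

  λ = 0: largest Jordan block has size 2, contributing (x − 0)^2

So m_A(x) = x^2 = x^2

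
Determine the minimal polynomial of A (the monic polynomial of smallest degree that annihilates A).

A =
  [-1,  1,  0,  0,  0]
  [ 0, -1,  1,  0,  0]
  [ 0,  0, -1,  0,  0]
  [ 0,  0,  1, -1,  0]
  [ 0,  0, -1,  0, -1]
x^3 + 3*x^2 + 3*x + 1

The characteristic polynomial is χ_A(x) = (x + 1)^5, so the eigenvalues are known. The minimal polynomial is
  m_A(x) = Π_λ (x − λ)^{k_λ}
where k_λ is the size of the *largest* Jordan block for λ (equivalently, the smallest k with (A − λI)^k v = 0 for every generalised eigenvector v of λ).

  λ = -1: largest Jordan block has size 3, contributing (x + 1)^3

So m_A(x) = (x + 1)^3 = x^3 + 3*x^2 + 3*x + 1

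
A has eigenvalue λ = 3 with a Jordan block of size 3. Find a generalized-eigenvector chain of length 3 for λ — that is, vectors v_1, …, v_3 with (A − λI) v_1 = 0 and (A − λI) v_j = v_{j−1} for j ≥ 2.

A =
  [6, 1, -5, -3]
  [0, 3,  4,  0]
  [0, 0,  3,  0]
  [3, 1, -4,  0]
A Jordan chain for λ = 3 of length 3:
v_1 = (1, 0, 0, 1)ᵀ
v_2 = (-5, 4, 0, -4)ᵀ
v_3 = (0, 0, 1, 0)ᵀ

Let N = A − (3)·I. We want v_3 with N^3 v_3 = 0 but N^2 v_3 ≠ 0; then v_{j-1} := N · v_j for j = 3, …, 2.

Pick v_3 = (0, 0, 1, 0)ᵀ.
Then v_2 = N · v_3 = (-5, 4, 0, -4)ᵀ.
Then v_1 = N · v_2 = (1, 0, 0, 1)ᵀ.

Sanity check: (A − (3)·I) v_1 = (0, 0, 0, 0)ᵀ = 0. ✓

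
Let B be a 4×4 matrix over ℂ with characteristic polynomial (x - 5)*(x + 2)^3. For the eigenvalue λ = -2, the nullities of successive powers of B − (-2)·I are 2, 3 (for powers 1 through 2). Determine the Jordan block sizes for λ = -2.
Block sizes for λ = -2: [2, 1]

From the dimensions of kernels of powers, the number of Jordan blocks of size at least j is d_j − d_{j−1} where d_j = dim ker(N^j) (with d_0 = 0). Computing the differences gives [2, 1].
The number of blocks of size exactly k is (#blocks of size ≥ k) − (#blocks of size ≥ k + 1), so the partition is: 1 block(s) of size 1, 1 block(s) of size 2.
In nonincreasing order the block sizes are [2, 1].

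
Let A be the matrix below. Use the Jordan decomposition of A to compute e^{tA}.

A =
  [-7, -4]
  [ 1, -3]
e^{tA} =
  [-2*t*exp(-5*t) + exp(-5*t), -4*t*exp(-5*t)]
  [t*exp(-5*t), 2*t*exp(-5*t) + exp(-5*t)]

Strategy: write A = P · J · P⁻¹ where J is a Jordan canonical form, so e^{tA} = P · e^{tJ} · P⁻¹, and e^{tJ} can be computed block-by-block.

A has Jordan form
J =
  [-5,  1]
  [ 0, -5]
(up to reordering of blocks).

Per-block formulas:
  For a 2×2 Jordan block J_2(-5): exp(t · J_2(-5)) = e^(-5t)·(I + t·N), where N is the 2×2 nilpotent shift.

After assembling e^{tJ} and conjugating by P, we get:

e^{tA} =
  [-2*t*exp(-5*t) + exp(-5*t), -4*t*exp(-5*t)]
  [t*exp(-5*t), 2*t*exp(-5*t) + exp(-5*t)]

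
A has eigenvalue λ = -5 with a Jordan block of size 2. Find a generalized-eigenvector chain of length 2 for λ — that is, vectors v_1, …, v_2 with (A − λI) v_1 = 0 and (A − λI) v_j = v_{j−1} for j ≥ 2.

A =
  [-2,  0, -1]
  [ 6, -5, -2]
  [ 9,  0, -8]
A Jordan chain for λ = -5 of length 2:
v_1 = (3, 6, 9)ᵀ
v_2 = (1, 0, 0)ᵀ

Let N = A − (-5)·I. We want v_2 with N^2 v_2 = 0 but N^1 v_2 ≠ 0; then v_{j-1} := N · v_j for j = 2, …, 2.

Pick v_2 = (1, 0, 0)ᵀ.
Then v_1 = N · v_2 = (3, 6, 9)ᵀ.

Sanity check: (A − (-5)·I) v_1 = (0, 0, 0)ᵀ = 0. ✓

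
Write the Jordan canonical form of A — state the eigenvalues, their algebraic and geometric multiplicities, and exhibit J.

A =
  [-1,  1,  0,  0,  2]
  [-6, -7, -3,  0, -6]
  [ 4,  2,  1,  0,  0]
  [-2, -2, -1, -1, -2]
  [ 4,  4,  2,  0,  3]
J_3(-1) ⊕ J_1(-1) ⊕ J_1(-1)

The characteristic polynomial is
  det(x·I − A) = x^5 + 5*x^4 + 10*x^3 + 10*x^2 + 5*x + 1 = (x + 1)^5

Eigenvalues and multiplicities (the geometric multiplicity of λ is n − rank(A − λI), which equals the number of Jordan blocks for λ):
  λ = -1: algebraic multiplicity = 5, geometric multiplicity = 3

Determining the block sizes for each eigenvalue:
  λ = -1: with am = 5 and gm = 3, the partition is not yet determined (e.g. several partitions of 5 into 3 parts exist). Let N = A − (-1)·I. Computing rank(N^1) = 2, rank(N^2) = 1, rank(N^3) = 0; the number of blocks of size ≥ j is rank(N^{j−1}) − rank(N^j), giving [3, 1, 1]. So we have 1 block(s) of size 3, 2 block(s) of size 1 → block sizes [3, 1, 1]

Assembling the blocks gives a Jordan form
J =
  [-1,  1,  0,  0,  0]
  [ 0, -1,  1,  0,  0]
  [ 0,  0, -1,  0,  0]
  [ 0,  0,  0, -1,  0]
  [ 0,  0,  0,  0, -1]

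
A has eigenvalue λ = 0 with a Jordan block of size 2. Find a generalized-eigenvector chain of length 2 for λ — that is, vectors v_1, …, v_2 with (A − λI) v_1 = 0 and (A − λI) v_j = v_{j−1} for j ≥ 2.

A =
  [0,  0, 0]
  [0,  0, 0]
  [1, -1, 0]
A Jordan chain for λ = 0 of length 2:
v_1 = (0, 0, 1)ᵀ
v_2 = (1, 0, 0)ᵀ

Let N = A − (0)·I. We want v_2 with N^2 v_2 = 0 but N^1 v_2 ≠ 0; then v_{j-1} := N · v_j for j = 2, …, 2.

Pick v_2 = (1, 0, 0)ᵀ.
Then v_1 = N · v_2 = (0, 0, 1)ᵀ.

Sanity check: (A − (0)·I) v_1 = (0, 0, 0)ᵀ = 0. ✓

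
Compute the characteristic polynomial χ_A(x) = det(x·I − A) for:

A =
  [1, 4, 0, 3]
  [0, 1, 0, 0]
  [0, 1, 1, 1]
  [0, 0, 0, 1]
x^4 - 4*x^3 + 6*x^2 - 4*x + 1

Expanding det(x·I − A) (e.g. by cofactor expansion or by noting that A is similar to its Jordan form J, which has the same characteristic polynomial as A) gives
  χ_A(x) = x^4 - 4*x^3 + 6*x^2 - 4*x + 1
which factors as (x - 1)^4. The eigenvalues (with algebraic multiplicities) are λ = 1 with multiplicity 4.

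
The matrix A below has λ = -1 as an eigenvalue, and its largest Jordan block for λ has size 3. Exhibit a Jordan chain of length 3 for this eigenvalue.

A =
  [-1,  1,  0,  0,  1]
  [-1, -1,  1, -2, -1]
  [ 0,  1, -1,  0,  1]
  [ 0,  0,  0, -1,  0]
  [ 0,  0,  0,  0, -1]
A Jordan chain for λ = -1 of length 3:
v_1 = (-1, 0, -1, 0, 0)ᵀ
v_2 = (0, -1, 0, 0, 0)ᵀ
v_3 = (1, 0, 0, 0, 0)ᵀ

Let N = A − (-1)·I. We want v_3 with N^3 v_3 = 0 but N^2 v_3 ≠ 0; then v_{j-1} := N · v_j for j = 3, …, 2.

Pick v_3 = (1, 0, 0, 0, 0)ᵀ.
Then v_2 = N · v_3 = (0, -1, 0, 0, 0)ᵀ.
Then v_1 = N · v_2 = (-1, 0, -1, 0, 0)ᵀ.

Sanity check: (A − (-1)·I) v_1 = (0, 0, 0, 0, 0)ᵀ = 0. ✓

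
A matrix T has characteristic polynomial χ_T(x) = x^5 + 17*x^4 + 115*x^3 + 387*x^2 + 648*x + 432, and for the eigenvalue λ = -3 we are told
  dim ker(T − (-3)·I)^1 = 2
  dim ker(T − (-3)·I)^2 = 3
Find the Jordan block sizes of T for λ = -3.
Block sizes for λ = -3: [2, 1]

From the dimensions of kernels of powers, the number of Jordan blocks of size at least j is d_j − d_{j−1} where d_j = dim ker(N^j) (with d_0 = 0). Computing the differences gives [2, 1].
The number of blocks of size exactly k is (#blocks of size ≥ k) − (#blocks of size ≥ k + 1), so the partition is: 1 block(s) of size 1, 1 block(s) of size 2.
In nonincreasing order the block sizes are [2, 1].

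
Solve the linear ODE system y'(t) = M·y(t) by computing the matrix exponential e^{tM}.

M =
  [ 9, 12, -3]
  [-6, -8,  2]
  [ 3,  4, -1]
e^{tM} =
  [9*t + 1, 12*t, -3*t]
  [-6*t, 1 - 8*t, 2*t]
  [3*t, 4*t, 1 - t]

Strategy: write M = P · J · P⁻¹ where J is a Jordan canonical form, so e^{tM} = P · e^{tJ} · P⁻¹, and e^{tJ} can be computed block-by-block.

M has Jordan form
J =
  [0, 1, 0]
  [0, 0, 0]
  [0, 0, 0]
(up to reordering of blocks).

Per-block formulas:
  For a 1×1 block at λ = 0: exp(t · [0]) = [e^(0t)].
  For a 2×2 Jordan block J_2(0): exp(t · J_2(0)) = e^(0t)·(I + t·N), where N is the 2×2 nilpotent shift.

After assembling e^{tJ} and conjugating by P, we get:

e^{tM} =
  [9*t + 1, 12*t, -3*t]
  [-6*t, 1 - 8*t, 2*t]
  [3*t, 4*t, 1 - t]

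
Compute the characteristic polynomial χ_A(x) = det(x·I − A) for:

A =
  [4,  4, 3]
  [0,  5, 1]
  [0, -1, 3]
x^3 - 12*x^2 + 48*x - 64

Expanding det(x·I − A) (e.g. by cofactor expansion or by noting that A is similar to its Jordan form J, which has the same characteristic polynomial as A) gives
  χ_A(x) = x^3 - 12*x^2 + 48*x - 64
which factors as (x - 4)^3. The eigenvalues (with algebraic multiplicities) are λ = 4 with multiplicity 3.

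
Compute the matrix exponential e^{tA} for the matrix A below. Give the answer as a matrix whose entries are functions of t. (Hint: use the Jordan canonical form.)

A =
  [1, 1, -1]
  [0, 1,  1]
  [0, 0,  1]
e^{tA} =
  [exp(t), t*exp(t), t^2*exp(t)/2 - t*exp(t)]
  [0, exp(t), t*exp(t)]
  [0, 0, exp(t)]

Strategy: write A = P · J · P⁻¹ where J is a Jordan canonical form, so e^{tA} = P · e^{tJ} · P⁻¹, and e^{tJ} can be computed block-by-block.

A has Jordan form
J =
  [1, 1, 0]
  [0, 1, 1]
  [0, 0, 1]
(up to reordering of blocks).

Per-block formulas:
  For a 3×3 Jordan block J_3(1): exp(t · J_3(1)) = e^(1t)·(I + t·N + (t^2/2)·N^2), where N is the 3×3 nilpotent shift.

After assembling e^{tJ} and conjugating by P, we get:

e^{tA} =
  [exp(t), t*exp(t), t^2*exp(t)/2 - t*exp(t)]
  [0, exp(t), t*exp(t)]
  [0, 0, exp(t)]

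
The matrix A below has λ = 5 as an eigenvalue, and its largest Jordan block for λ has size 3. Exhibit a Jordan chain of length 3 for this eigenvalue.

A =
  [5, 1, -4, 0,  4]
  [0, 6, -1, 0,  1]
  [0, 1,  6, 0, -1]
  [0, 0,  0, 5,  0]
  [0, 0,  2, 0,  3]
A Jordan chain for λ = 5 of length 3:
v_1 = (-3, 0, 2, 0, 2)ᵀ
v_2 = (1, 1, 1, 0, 0)ᵀ
v_3 = (0, 1, 0, 0, 0)ᵀ

Let N = A − (5)·I. We want v_3 with N^3 v_3 = 0 but N^2 v_3 ≠ 0; then v_{j-1} := N · v_j for j = 3, …, 2.

Pick v_3 = (0, 1, 0, 0, 0)ᵀ.
Then v_2 = N · v_3 = (1, 1, 1, 0, 0)ᵀ.
Then v_1 = N · v_2 = (-3, 0, 2, 0, 2)ᵀ.

Sanity check: (A − (5)·I) v_1 = (0, 0, 0, 0, 0)ᵀ = 0. ✓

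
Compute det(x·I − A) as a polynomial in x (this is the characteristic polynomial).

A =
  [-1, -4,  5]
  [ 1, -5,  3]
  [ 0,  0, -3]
x^3 + 9*x^2 + 27*x + 27

Expanding det(x·I − A) (e.g. by cofactor expansion or by noting that A is similar to its Jordan form J, which has the same characteristic polynomial as A) gives
  χ_A(x) = x^3 + 9*x^2 + 27*x + 27
which factors as (x + 3)^3. The eigenvalues (with algebraic multiplicities) are λ = -3 with multiplicity 3.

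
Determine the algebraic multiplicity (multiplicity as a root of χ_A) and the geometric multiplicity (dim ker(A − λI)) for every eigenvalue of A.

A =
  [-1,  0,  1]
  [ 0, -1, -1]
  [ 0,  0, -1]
λ = -1: alg = 3, geom = 2

Step 1 — factor the characteristic polynomial to read off the algebraic multiplicities:
  χ_A(x) = (x + 1)^3

Step 2 — compute geometric multiplicities via the rank-nullity identity g(λ) = n − rank(A − λI):
  rank(A − (-1)·I) = 1, so dim ker(A − (-1)·I) = n − 1 = 2

Summary:
  λ = -1: algebraic multiplicity = 3, geometric multiplicity = 2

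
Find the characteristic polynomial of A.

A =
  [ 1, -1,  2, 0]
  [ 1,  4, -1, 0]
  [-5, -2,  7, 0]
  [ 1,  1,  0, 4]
x^4 - 16*x^3 + 96*x^2 - 256*x + 256

Expanding det(x·I − A) (e.g. by cofactor expansion or by noting that A is similar to its Jordan form J, which has the same characteristic polynomial as A) gives
  χ_A(x) = x^4 - 16*x^3 + 96*x^2 - 256*x + 256
which factors as (x - 4)^4. The eigenvalues (with algebraic multiplicities) are λ = 4 with multiplicity 4.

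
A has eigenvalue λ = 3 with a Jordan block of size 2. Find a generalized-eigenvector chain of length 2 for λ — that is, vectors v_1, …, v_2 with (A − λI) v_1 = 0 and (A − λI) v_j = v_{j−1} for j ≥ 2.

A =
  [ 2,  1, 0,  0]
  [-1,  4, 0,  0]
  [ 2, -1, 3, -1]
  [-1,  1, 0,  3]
A Jordan chain for λ = 3 of length 2:
v_1 = (-1, -1, 2, -1)ᵀ
v_2 = (1, 0, 0, 0)ᵀ

Let N = A − (3)·I. We want v_2 with N^2 v_2 = 0 but N^1 v_2 ≠ 0; then v_{j-1} := N · v_j for j = 2, …, 2.

Pick v_2 = (1, 0, 0, 0)ᵀ.
Then v_1 = N · v_2 = (-1, -1, 2, -1)ᵀ.

Sanity check: (A − (3)·I) v_1 = (0, 0, 0, 0)ᵀ = 0. ✓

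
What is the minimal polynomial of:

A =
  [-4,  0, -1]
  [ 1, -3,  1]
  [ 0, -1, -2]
x^3 + 9*x^2 + 27*x + 27

The characteristic polynomial is χ_A(x) = (x + 3)^3, so the eigenvalues are known. The minimal polynomial is
  m_A(x) = Π_λ (x − λ)^{k_λ}
where k_λ is the size of the *largest* Jordan block for λ (equivalently, the smallest k with (A − λI)^k v = 0 for every generalised eigenvector v of λ).

  λ = -3: largest Jordan block has size 3, contributing (x + 3)^3

So m_A(x) = (x + 3)^3 = x^3 + 9*x^2 + 27*x + 27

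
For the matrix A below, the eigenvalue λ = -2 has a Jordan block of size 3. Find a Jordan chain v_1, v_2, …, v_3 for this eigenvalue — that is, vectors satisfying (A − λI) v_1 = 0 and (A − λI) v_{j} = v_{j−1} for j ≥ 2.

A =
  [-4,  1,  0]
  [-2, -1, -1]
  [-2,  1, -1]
A Jordan chain for λ = -2 of length 3:
v_1 = (2, 4, 0)ᵀ
v_2 = (-2, -2, -2)ᵀ
v_3 = (1, 0, 0)ᵀ

Let N = A − (-2)·I. We want v_3 with N^3 v_3 = 0 but N^2 v_3 ≠ 0; then v_{j-1} := N · v_j for j = 3, …, 2.

Pick v_3 = (1, 0, 0)ᵀ.
Then v_2 = N · v_3 = (-2, -2, -2)ᵀ.
Then v_1 = N · v_2 = (2, 4, 0)ᵀ.

Sanity check: (A − (-2)·I) v_1 = (0, 0, 0)ᵀ = 0. ✓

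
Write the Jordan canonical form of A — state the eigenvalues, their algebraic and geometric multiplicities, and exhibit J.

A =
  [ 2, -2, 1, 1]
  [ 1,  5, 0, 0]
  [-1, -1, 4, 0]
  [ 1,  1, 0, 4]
J_1(3) ⊕ J_2(4) ⊕ J_1(4)

The characteristic polynomial is
  det(x·I − A) = x^4 - 15*x^3 + 84*x^2 - 208*x + 192 = (x - 4)^3*(x - 3)

Eigenvalues and multiplicities (the geometric multiplicity of λ is n − rank(A − λI), which equals the number of Jordan blocks for λ):
  λ = 3: algebraic multiplicity = 1, geometric multiplicity = 1
  λ = 4: algebraic multiplicity = 3, geometric multiplicity = 2

Determining the block sizes for each eigenvalue:
  λ = 3: one block (gm = 1), so the single block has size am = 1 → block sizes [1]
  λ = 4: 2 blocks summing to 3 forces exactly one block of size 2 and the rest size 1 → block sizes [2, 1]

Assembling the blocks gives a Jordan form
J =
  [3, 0, 0, 0]
  [0, 4, 1, 0]
  [0, 0, 4, 0]
  [0, 0, 0, 4]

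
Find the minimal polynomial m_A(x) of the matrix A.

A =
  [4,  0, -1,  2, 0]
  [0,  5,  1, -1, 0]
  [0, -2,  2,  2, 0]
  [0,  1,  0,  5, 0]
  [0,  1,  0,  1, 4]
x^3 - 12*x^2 + 48*x - 64

The characteristic polynomial is χ_A(x) = (x - 4)^5, so the eigenvalues are known. The minimal polynomial is
  m_A(x) = Π_λ (x − λ)^{k_λ}
where k_λ is the size of the *largest* Jordan block for λ (equivalently, the smallest k with (A − λI)^k v = 0 for every generalised eigenvector v of λ).

  λ = 4: largest Jordan block has size 3, contributing (x − 4)^3

So m_A(x) = (x - 4)^3 = x^3 - 12*x^2 + 48*x - 64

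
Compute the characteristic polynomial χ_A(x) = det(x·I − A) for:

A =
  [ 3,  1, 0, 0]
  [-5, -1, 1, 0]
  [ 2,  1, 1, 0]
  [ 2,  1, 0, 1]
x^4 - 4*x^3 + 6*x^2 - 4*x + 1

Expanding det(x·I − A) (e.g. by cofactor expansion or by noting that A is similar to its Jordan form J, which has the same characteristic polynomial as A) gives
  χ_A(x) = x^4 - 4*x^3 + 6*x^2 - 4*x + 1
which factors as (x - 1)^4. The eigenvalues (with algebraic multiplicities) are λ = 1 with multiplicity 4.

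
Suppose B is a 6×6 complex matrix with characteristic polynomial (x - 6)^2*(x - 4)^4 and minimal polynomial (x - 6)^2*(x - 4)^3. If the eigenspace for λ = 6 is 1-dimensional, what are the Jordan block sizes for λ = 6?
Block sizes for λ = 6: [2]

Step 1 — from the characteristic polynomial, algebraic multiplicity of λ = 6 is 2. From dim ker(B − (6)·I) = 1, there are exactly 1 Jordan blocks for λ = 6.
Step 2 — from the minimal polynomial, the factor (x − 6)^2 tells us the largest block for λ = 6 has size 2.
Step 3 — with total size 2, 1 blocks, and largest block 2, the block sizes (in nonincreasing order) are [2].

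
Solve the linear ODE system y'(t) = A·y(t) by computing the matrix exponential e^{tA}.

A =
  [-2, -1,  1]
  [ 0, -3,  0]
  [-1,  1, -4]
e^{tA} =
  [t*exp(-3*t) + exp(-3*t), -t*exp(-3*t), t*exp(-3*t)]
  [0, exp(-3*t), 0]
  [-t*exp(-3*t), t*exp(-3*t), -t*exp(-3*t) + exp(-3*t)]

Strategy: write A = P · J · P⁻¹ where J is a Jordan canonical form, so e^{tA} = P · e^{tJ} · P⁻¹, and e^{tJ} can be computed block-by-block.

A has Jordan form
J =
  [-3,  1,  0]
  [ 0, -3,  0]
  [ 0,  0, -3]
(up to reordering of blocks).

Per-block formulas:
  For a 2×2 Jordan block J_2(-3): exp(t · J_2(-3)) = e^(-3t)·(I + t·N), where N is the 2×2 nilpotent shift.
  For a 1×1 block at λ = -3: exp(t · [-3]) = [e^(-3t)].

After assembling e^{tJ} and conjugating by P, we get:

e^{tA} =
  [t*exp(-3*t) + exp(-3*t), -t*exp(-3*t), t*exp(-3*t)]
  [0, exp(-3*t), 0]
  [-t*exp(-3*t), t*exp(-3*t), -t*exp(-3*t) + exp(-3*t)]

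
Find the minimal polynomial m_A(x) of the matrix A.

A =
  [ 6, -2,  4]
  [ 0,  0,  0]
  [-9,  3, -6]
x^2

The characteristic polynomial is χ_A(x) = x^3, so the eigenvalues are known. The minimal polynomial is
  m_A(x) = Π_λ (x − λ)^{k_λ}
where k_λ is the size of the *largest* Jordan block for λ (equivalently, the smallest k with (A − λI)^k v = 0 for every generalised eigenvector v of λ).

  λ = 0: largest Jordan block has size 2, contributing (x − 0)^2

So m_A(x) = x^2 = x^2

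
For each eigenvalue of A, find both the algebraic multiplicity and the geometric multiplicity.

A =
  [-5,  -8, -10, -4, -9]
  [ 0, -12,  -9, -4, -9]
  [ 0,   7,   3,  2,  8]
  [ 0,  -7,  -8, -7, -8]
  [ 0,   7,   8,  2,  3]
λ = -5: alg = 4, geom = 2; λ = 2: alg = 1, geom = 1

Step 1 — factor the characteristic polynomial to read off the algebraic multiplicities:
  χ_A(x) = (x - 2)*(x + 5)^4

Step 2 — compute geometric multiplicities via the rank-nullity identity g(λ) = n − rank(A − λI):
  rank(A − (-5)·I) = 3, so dim ker(A − (-5)·I) = n − 3 = 2
  rank(A − (2)·I) = 4, so dim ker(A − (2)·I) = n − 4 = 1

Summary:
  λ = -5: algebraic multiplicity = 4, geometric multiplicity = 2
  λ = 2: algebraic multiplicity = 1, geometric multiplicity = 1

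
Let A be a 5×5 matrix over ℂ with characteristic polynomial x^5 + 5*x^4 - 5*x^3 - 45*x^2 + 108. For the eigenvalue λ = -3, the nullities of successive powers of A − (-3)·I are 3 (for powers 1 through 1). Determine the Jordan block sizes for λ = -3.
Block sizes for λ = -3: [1, 1, 1]

From the dimensions of kernels of powers, the number of Jordan blocks of size at least j is d_j − d_{j−1} where d_j = dim ker(N^j) (with d_0 = 0). Computing the differences gives [3].
The number of blocks of size exactly k is (#blocks of size ≥ k) − (#blocks of size ≥ k + 1), so the partition is: 3 block(s) of size 1.
In nonincreasing order the block sizes are [1, 1, 1].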